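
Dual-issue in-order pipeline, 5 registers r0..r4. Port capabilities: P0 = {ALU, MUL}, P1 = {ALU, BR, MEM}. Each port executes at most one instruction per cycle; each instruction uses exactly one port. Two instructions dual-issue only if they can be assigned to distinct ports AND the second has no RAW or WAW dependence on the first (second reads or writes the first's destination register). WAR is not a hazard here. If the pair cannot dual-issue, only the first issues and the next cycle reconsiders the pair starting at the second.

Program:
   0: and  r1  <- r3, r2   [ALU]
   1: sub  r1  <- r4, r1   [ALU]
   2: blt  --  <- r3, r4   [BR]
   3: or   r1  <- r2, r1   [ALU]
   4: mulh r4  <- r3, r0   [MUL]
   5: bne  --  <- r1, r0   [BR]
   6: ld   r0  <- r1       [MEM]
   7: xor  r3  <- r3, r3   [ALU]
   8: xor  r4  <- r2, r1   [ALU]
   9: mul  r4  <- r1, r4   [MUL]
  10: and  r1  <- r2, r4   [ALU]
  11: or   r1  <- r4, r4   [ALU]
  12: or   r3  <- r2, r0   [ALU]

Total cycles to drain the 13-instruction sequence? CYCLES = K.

CYCLES = 9

#0 head=0: and i0 RAW+WAW r1
#1 head=1: sub;blt i1&i2 dual
#2 head=3: or;mulh i3&i4 dual
#3 head=5: bne i5 no-port BR/MEM
#4 head=6: ld;xor i6&i7 dual
#5 head=8: xor i8 RAW+WAW r4
#6 head=9: mul i9 RAW r4
#7 head=10: and i10 WAW r1
#8 head=11: or;or i11&i12 dual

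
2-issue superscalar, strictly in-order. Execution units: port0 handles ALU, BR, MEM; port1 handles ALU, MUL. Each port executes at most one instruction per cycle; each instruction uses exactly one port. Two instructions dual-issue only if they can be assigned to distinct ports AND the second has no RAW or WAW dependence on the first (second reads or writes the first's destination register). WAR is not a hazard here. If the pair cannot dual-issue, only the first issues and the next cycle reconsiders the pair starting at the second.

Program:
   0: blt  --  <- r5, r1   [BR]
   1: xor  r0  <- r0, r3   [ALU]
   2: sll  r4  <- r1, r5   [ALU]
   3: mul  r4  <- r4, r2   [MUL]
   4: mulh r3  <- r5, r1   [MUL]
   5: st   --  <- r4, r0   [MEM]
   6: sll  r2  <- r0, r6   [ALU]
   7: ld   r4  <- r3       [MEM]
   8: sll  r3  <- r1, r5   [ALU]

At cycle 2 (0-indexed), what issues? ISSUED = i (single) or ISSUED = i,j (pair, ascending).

t=0 i0&i1:blt.BR;xor.ALU ; 2-wide
t=1 i2:sll.ALU ; RAW+WAW r4
t=2 i3:mul.MUL ; no-port MUL/MUL
t=3 i4&i5:mulh.MUL;st.MEM ; 2-wide
t=4 i6&i7:sll.ALU;ld.MEM ; 2-wide
t=5 i8:sll.ALU ; tail

ISSUED = 3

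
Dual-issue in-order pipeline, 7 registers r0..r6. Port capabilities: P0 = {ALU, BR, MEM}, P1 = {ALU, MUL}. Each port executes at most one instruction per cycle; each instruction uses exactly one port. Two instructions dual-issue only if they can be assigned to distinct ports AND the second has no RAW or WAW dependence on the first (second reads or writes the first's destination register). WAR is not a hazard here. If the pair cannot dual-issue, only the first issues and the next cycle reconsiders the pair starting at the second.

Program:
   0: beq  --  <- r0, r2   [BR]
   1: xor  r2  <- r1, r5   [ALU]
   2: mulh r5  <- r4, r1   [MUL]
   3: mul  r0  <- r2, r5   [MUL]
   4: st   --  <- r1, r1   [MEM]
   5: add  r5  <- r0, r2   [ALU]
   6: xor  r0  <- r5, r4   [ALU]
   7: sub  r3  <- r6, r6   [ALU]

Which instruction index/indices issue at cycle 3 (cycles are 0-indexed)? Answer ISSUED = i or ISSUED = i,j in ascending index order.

t=0 i0,i1:beq.BR xor.ALU ; dual
t=1 i2:mulh.MUL ; no-port MUL/MUL
t=2 i3,i4:mul.MUL st.MEM ; dual
t=3 i5:add.ALU ; RAW r5
t=4 i6,i7:xor.ALU sub.ALU ; dual

ISSUED = 5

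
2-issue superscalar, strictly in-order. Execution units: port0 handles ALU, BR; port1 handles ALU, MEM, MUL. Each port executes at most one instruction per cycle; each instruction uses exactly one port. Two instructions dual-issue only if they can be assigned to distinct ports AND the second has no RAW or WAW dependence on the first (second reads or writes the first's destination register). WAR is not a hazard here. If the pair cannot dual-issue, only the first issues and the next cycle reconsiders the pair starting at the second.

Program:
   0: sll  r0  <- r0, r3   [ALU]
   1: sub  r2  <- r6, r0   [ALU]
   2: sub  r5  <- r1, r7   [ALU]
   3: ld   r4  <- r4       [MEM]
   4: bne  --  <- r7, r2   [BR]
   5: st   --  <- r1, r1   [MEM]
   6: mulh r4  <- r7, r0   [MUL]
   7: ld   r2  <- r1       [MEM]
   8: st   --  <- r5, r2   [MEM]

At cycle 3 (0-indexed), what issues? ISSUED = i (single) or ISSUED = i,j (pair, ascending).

0. sll.ALU @i0  | RAW r0
1. sub.ALU+sub.ALU @i1,i2  | 2-wide
2. ld.MEM+bne.BR @i3,i4  | 2-wide
3. st.MEM @i5  | no-port MEM/MUL
4. mulh.MUL @i6  | no-port MUL/MEM
5. ld.MEM @i7  | no-port MEM/MEM
6. st.MEM @i8  | tail

ISSUED = 5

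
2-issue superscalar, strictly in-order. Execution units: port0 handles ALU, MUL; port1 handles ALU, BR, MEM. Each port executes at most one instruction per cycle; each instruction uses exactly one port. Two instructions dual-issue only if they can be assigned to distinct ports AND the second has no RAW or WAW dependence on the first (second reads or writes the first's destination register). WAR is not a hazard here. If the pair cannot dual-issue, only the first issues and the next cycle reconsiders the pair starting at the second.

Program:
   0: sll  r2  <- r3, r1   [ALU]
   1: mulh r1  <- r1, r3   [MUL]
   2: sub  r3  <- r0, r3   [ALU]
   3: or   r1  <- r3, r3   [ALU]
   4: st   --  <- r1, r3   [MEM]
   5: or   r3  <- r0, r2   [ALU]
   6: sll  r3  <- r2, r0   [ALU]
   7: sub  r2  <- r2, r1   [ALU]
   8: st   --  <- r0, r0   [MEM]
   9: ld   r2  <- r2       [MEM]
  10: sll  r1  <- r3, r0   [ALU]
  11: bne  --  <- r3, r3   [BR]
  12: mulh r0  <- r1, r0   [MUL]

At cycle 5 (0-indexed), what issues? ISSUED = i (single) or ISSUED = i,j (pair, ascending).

ISSUED = 8

t=0 i0&i1:sll;mulh ; 2-wide
t=1 i2:sub ; RAW r3
t=2 i3:or ; RAW r1
t=3 i4&i5:st;or ; 2-wide
t=4 i6&i7:sll;sub ; 2-wide
t=5 i8:st ; no-port MEM/MEM
t=6 i9&i10:ld;sll ; 2-wide
t=7 i11&i12:bne;mulh ; 2-wide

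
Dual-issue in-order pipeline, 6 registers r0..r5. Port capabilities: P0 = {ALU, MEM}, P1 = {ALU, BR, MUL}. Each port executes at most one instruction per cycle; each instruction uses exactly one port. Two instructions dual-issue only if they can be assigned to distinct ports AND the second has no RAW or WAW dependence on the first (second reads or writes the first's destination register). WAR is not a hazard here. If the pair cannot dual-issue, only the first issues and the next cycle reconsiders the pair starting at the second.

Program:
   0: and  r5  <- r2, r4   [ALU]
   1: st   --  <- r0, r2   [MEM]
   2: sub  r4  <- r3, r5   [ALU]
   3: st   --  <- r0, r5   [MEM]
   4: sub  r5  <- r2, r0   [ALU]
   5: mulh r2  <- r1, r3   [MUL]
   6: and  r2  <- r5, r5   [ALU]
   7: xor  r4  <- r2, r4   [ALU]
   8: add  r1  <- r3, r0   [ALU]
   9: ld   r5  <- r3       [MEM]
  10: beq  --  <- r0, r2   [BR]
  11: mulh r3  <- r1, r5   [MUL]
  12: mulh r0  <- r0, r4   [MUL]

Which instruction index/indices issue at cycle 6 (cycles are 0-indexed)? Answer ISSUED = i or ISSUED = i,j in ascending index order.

ISSUED = 11

0. and.ALU;st.MEM @i0/i1  | 2-wide
1. sub.ALU;st.MEM @i2/i3  | 2-wide
2. sub.ALU;mulh.MUL @i4/i5  | 2-wide
3. and.ALU @i6  | RAW r2
4. xor.ALU;add.ALU @i7/i8  | 2-wide
5. ld.MEM;beq.BR @i9/i10  | 2-wide
6. mulh.MUL @i11  | no-port MUL/MUL
7. mulh.MUL @i12  | tail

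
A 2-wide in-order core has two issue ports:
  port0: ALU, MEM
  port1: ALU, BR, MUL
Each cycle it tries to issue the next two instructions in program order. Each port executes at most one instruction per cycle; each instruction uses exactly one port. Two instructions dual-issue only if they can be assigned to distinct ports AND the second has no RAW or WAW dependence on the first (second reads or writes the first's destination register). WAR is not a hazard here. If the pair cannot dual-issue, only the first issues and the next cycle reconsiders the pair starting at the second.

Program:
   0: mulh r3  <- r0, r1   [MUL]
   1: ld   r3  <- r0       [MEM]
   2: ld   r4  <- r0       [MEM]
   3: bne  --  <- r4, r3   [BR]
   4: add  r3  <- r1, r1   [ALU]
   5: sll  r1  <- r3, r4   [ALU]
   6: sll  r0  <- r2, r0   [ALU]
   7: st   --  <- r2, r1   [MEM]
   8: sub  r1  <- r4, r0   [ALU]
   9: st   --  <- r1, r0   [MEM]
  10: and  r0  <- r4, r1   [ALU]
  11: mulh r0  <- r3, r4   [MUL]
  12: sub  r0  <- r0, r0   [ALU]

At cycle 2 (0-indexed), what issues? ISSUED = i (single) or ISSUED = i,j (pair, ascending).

c0: i0 mulh  WAW r3
c1: i1 ld  no-port MEM/MEM
c2: i2 ld  RAW r4
c3: i3&i4 bne;add  dual
c4: i5&i6 sll;sll  dual
c5: i7&i8 st;sub  dual
c6: i9&i10 st;and  dual
c7: i11 mulh  RAW+WAW r0
c8: i12 sub  tail

ISSUED = 2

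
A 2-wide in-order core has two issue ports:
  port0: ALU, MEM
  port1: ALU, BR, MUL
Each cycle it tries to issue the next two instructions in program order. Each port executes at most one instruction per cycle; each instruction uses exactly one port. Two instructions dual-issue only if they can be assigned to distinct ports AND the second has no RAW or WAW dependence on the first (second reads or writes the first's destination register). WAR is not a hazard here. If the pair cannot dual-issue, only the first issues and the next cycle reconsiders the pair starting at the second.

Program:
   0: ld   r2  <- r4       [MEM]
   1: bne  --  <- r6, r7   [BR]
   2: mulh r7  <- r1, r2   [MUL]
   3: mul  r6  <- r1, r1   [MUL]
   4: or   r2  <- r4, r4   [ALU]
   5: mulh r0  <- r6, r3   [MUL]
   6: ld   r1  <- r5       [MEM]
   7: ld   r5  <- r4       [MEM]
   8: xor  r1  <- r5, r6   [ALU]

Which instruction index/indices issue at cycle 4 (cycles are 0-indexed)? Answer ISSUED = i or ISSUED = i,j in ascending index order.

t=0 i0/i1:ld bne ; pair
t=1 i2:mulh ; no-port MUL/MUL
t=2 i3/i4:mul or ; pair
t=3 i5/i6:mulh ld ; pair
t=4 i7:ld ; RAW r5
t=5 i8:xor ; tail

ISSUED = 7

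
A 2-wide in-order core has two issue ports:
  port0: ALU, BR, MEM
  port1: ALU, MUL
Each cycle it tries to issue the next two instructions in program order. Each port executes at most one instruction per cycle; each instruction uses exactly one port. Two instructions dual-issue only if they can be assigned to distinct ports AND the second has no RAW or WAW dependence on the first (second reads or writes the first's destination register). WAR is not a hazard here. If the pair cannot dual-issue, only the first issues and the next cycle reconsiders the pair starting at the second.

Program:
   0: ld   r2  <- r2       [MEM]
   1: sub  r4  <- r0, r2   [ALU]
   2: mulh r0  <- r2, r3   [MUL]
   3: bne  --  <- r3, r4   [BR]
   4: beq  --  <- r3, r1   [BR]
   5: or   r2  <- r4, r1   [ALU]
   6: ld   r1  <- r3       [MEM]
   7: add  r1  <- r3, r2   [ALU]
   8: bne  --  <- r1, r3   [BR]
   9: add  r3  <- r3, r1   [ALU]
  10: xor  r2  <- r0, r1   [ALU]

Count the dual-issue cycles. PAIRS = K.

c0: i0 ld  RAW r2
c1: i1/i2 sub/mulh  pair
c2: i3 bne  no-port BR/BR
c3: i4/i5 beq/or  pair
c4: i6 ld  WAW r1
c5: i7 add  RAW r1
c6: i8/i9 bne/add  pair
c7: i10 xor  tail

PAIRS = 3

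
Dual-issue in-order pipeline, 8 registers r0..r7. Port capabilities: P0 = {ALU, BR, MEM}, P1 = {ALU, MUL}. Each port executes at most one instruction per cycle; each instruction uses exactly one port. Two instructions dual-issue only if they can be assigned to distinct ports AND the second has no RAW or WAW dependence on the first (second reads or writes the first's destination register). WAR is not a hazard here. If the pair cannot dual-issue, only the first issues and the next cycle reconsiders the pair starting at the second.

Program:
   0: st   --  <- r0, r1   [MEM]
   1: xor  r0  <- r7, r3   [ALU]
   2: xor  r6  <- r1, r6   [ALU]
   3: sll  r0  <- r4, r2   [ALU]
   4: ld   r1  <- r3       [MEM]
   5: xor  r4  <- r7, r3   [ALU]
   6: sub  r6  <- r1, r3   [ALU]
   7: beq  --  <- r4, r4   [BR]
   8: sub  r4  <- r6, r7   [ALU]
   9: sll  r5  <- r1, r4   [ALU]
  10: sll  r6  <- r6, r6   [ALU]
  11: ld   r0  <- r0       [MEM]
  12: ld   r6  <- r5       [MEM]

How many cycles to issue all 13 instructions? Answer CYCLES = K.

CYCLES = 8

  cy0 -> i0,i1 (st/xor) dual
  cy1 -> i2,i3 (xor/sll) dual
  cy2 -> i4,i5 (ld/xor) dual
  cy3 -> i6,i7 (sub/beq) dual
  cy4 -> i8 (sub) RAW r4
  cy5 -> i9,i10 (sll/sll) dual
  cy6 -> i11 (ld) no-port MEM/MEM
  cy7 -> i12 (ld) tail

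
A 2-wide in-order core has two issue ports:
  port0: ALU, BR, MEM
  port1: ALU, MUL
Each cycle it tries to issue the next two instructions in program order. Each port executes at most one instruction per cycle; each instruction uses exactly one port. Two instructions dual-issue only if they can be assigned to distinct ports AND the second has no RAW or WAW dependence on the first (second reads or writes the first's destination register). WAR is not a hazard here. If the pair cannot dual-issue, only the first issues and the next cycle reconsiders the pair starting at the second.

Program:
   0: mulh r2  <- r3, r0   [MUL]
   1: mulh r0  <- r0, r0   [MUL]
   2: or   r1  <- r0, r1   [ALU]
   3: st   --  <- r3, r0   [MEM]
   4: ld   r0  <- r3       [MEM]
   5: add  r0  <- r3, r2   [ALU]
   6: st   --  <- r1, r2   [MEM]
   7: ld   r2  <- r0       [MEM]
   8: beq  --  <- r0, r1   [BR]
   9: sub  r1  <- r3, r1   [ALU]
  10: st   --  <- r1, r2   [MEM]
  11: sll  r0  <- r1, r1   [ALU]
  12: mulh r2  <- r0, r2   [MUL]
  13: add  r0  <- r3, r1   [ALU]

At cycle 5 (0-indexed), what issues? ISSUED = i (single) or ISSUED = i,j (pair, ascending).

ISSUED = 7

[0] i0  mulh.MUL  -- no-port MUL/MUL
[1] i1  mulh.MUL  -- RAW r0
[2] i2&i3  or.ALU/st.MEM  -- dual
[3] i4  ld.MEM  -- WAW r0
[4] i5&i6  add.ALU/st.MEM  -- dual
[5] i7  ld.MEM  -- no-port MEM/BR
[6] i8&i9  beq.BR/sub.ALU  -- dual
[7] i10&i11  st.MEM/sll.ALU  -- dual
[8] i12&i13  mulh.MUL/add.ALU  -- dual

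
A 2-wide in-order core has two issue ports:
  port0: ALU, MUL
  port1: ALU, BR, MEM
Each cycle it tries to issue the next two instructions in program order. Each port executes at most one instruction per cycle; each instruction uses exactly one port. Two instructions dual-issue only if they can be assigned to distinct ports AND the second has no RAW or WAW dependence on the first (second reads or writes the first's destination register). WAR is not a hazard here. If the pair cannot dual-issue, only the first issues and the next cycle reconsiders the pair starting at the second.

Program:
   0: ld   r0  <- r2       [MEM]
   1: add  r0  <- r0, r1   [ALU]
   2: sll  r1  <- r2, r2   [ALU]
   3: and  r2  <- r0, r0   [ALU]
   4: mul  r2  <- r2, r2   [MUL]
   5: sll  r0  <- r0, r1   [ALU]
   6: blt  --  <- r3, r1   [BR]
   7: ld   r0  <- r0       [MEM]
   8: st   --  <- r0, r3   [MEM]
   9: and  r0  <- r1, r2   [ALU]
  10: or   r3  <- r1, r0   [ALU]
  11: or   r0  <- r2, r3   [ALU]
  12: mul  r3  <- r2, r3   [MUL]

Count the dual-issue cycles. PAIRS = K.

PAIRS = 4

  cy0 -> i0 (ld) RAW+WAW r0
  cy1 -> i1,i2 (add+sll) pair
  cy2 -> i3 (and) RAW+WAW r2
  cy3 -> i4,i5 (mul+sll) pair
  cy4 -> i6 (blt) no-port BR/MEM
  cy5 -> i7 (ld) no-port MEM/MEM
  cy6 -> i8,i9 (st+and) pair
  cy7 -> i10 (or) RAW r3
  cy8 -> i11,i12 (or+mul) pair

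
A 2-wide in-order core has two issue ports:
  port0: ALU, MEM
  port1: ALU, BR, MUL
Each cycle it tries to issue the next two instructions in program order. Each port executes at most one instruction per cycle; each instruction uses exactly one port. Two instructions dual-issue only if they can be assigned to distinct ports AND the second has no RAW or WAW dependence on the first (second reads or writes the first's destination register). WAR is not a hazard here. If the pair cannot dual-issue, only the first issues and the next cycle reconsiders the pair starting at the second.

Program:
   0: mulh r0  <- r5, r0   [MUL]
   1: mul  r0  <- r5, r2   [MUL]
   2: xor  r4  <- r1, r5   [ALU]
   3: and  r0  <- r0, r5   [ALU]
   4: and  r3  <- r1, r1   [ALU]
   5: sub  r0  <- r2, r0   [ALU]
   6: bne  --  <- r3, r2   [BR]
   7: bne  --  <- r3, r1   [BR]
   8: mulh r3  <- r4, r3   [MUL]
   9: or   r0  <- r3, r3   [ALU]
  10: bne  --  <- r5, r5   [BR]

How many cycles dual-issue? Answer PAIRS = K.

[0] i0  mulh  -- no-port MUL/MUL
[1] i1+i2  mul/xor  -- dual
[2] i3+i4  and/and  -- dual
[3] i5+i6  sub/bne  -- dual
[4] i7  bne  -- no-port BR/MUL
[5] i8  mulh  -- RAW r3
[6] i9+i10  or/bne  -- dual

PAIRS = 4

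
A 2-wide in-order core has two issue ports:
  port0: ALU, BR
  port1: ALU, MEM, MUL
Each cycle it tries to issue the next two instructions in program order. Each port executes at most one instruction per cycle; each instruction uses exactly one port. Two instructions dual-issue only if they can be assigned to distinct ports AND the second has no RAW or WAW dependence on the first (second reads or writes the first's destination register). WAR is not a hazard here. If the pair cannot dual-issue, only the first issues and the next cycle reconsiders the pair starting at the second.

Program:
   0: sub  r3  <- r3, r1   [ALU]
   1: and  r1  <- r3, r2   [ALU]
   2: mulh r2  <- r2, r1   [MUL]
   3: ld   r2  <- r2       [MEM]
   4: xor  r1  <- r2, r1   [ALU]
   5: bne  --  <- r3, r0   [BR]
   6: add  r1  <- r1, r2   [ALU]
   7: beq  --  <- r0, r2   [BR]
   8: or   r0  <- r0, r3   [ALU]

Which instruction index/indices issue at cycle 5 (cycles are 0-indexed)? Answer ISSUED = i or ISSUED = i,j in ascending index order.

ISSUED = 6,7

#0 head=0: sub i0 RAW r3
#1 head=1: and i1 RAW r1
#2 head=2: mulh i2 no-port MUL/MEM
#3 head=3: ld i3 RAW r2
#4 head=4: xor+bne i4,i5 dual
#5 head=6: add+beq i6,i7 dual
#6 head=8: or i8 tail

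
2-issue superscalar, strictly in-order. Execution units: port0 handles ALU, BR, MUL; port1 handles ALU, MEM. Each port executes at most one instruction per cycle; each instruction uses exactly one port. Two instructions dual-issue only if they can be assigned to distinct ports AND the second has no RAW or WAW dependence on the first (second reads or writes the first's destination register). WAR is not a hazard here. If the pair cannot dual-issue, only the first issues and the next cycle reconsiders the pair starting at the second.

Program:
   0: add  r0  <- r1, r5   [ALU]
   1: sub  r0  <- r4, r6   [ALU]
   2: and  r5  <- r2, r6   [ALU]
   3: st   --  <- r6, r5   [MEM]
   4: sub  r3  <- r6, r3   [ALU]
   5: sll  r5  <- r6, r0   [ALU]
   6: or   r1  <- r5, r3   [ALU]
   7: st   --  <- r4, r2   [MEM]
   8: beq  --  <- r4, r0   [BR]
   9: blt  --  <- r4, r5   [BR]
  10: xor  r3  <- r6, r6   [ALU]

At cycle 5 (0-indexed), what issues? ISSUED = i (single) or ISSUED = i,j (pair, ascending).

ISSUED = 8

0. add.ALU @i0  | WAW r0
1. sub.ALU/and.ALU @i1/i2  | dual
2. st.MEM/sub.ALU @i3/i4  | dual
3. sll.ALU @i5  | RAW r5
4. or.ALU/st.MEM @i6/i7  | dual
5. beq.BR @i8  | no-port BR/BR
6. blt.BR/xor.ALU @i9/i10  | dual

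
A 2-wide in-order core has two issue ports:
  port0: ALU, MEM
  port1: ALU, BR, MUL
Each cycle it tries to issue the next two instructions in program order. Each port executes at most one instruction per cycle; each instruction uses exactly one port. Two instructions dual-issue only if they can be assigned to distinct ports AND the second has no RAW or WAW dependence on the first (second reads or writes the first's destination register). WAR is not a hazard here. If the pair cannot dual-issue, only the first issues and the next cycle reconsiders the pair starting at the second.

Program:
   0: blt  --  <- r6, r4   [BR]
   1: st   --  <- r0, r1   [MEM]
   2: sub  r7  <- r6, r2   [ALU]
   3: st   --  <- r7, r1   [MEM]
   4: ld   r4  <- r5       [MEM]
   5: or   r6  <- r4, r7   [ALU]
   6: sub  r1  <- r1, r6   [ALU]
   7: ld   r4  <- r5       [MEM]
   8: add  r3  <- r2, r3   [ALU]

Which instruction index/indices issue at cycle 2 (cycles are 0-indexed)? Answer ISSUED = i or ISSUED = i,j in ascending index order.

t=0 i0+i1:blt.BR/st.MEM ; dual
t=1 i2:sub.ALU ; RAW r7
t=2 i3:st.MEM ; no-port MEM/MEM
t=3 i4:ld.MEM ; RAW r4
t=4 i5:or.ALU ; RAW r6
t=5 i6+i7:sub.ALU/ld.MEM ; dual
t=6 i8:add.ALU ; tail

ISSUED = 3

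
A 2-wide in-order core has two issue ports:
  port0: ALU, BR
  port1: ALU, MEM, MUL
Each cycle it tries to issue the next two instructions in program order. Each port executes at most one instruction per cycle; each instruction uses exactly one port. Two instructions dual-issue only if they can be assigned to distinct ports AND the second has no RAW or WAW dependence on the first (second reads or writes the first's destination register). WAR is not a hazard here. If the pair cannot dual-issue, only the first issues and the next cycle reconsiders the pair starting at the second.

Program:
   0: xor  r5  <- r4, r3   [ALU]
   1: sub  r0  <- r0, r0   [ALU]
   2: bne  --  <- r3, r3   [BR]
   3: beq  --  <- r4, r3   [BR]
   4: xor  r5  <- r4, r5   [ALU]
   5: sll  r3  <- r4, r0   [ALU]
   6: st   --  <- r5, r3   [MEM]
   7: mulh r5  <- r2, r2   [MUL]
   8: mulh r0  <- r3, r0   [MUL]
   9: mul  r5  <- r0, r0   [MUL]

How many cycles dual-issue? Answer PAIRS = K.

PAIRS = 2

t=0 i0&i1:xor;sub ; pair
t=1 i2:bne ; no-port BR/BR
t=2 i3&i4:beq;xor ; pair
t=3 i5:sll ; RAW r3
t=4 i6:st ; no-port MEM/MUL
t=5 i7:mulh ; no-port MUL/MUL
t=6 i8:mulh ; no-port MUL/MUL
t=7 i9:mul ; tail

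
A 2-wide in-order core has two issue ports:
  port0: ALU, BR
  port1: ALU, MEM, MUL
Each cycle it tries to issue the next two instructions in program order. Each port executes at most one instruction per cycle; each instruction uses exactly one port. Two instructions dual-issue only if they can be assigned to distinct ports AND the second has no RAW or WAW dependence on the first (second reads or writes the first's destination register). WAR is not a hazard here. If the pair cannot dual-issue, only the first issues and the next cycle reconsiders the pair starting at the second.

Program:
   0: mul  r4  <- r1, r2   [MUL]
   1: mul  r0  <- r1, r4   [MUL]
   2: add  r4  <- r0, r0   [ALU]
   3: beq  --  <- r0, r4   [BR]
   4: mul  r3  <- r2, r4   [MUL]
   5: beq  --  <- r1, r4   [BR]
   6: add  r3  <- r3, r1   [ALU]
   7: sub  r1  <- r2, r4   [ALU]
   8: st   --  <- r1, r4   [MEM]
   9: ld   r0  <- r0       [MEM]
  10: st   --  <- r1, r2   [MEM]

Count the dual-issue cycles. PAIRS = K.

PAIRS = 2

c0: i0 mul.MUL  no-port MUL/MUL
c1: i1 mul.MUL  RAW r0
c2: i2 add.ALU  RAW r4
c3: i3&i4 beq.BR;mul.MUL  pair
c4: i5&i6 beq.BR;add.ALU  pair
c5: i7 sub.ALU  RAW r1
c6: i8 st.MEM  no-port MEM/MEM
c7: i9 ld.MEM  no-port MEM/MEM
c8: i10 st.MEM  tail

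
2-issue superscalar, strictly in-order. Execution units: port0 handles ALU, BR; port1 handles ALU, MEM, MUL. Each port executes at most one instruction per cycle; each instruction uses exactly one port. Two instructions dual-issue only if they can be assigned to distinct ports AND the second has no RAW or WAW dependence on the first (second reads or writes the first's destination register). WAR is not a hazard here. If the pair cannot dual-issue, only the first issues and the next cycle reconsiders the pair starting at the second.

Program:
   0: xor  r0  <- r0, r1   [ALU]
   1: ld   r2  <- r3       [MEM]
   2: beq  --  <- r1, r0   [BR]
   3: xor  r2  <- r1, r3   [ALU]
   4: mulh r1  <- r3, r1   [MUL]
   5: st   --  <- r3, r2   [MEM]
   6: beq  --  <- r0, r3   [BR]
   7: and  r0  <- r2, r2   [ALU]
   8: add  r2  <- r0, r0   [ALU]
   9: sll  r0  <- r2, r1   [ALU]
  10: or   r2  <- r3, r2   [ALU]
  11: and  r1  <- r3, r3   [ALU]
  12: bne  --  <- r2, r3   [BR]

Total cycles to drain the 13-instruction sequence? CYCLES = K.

0. xor.ALU;ld.MEM @i0,i1  | pair
1. beq.BR;xor.ALU @i2,i3  | pair
2. mulh.MUL @i4  | no-port MUL/MEM
3. st.MEM;beq.BR @i5,i6  | pair
4. and.ALU @i7  | RAW r0
5. add.ALU @i8  | RAW r2
6. sll.ALU;or.ALU @i9,i10  | pair
7. and.ALU;bne.BR @i11,i12  | pair

CYCLES = 8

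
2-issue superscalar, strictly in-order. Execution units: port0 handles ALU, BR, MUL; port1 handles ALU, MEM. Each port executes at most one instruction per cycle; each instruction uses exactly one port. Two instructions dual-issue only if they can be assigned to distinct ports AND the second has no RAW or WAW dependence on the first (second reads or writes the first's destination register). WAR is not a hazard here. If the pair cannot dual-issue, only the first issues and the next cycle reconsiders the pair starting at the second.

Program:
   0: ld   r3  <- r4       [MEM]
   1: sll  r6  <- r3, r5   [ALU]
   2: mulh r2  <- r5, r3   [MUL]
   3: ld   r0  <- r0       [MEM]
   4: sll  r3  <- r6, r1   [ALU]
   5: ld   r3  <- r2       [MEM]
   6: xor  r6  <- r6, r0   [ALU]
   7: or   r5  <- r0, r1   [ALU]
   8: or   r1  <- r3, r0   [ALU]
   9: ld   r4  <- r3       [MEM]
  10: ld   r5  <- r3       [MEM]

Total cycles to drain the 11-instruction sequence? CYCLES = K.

c0: i0 ld  RAW r3
c1: i1,i2 sll/mulh  dual
c2: i3,i4 ld/sll  dual
c3: i5,i6 ld/xor  dual
c4: i7,i8 or/or  dual
c5: i9 ld  no-port MEM/MEM
c6: i10 ld  tail

CYCLES = 7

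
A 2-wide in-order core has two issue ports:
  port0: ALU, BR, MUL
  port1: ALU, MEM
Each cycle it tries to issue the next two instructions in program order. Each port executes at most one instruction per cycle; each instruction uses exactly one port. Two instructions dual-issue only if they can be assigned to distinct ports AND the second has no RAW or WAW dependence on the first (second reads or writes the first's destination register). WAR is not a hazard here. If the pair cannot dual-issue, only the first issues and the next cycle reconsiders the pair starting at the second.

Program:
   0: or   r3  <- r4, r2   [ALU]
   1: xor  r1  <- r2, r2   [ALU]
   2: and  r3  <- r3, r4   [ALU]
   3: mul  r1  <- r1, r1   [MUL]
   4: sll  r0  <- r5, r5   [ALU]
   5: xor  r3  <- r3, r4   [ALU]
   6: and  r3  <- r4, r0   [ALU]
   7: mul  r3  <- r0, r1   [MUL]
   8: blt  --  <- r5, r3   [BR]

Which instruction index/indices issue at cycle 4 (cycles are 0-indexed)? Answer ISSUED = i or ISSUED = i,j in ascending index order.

ISSUED = 7

c0: i0+i1 or+xor  dual
c1: i2+i3 and+mul  dual
c2: i4+i5 sll+xor  dual
c3: i6 and  WAW r3
c4: i7 mul  no-port MUL/BR
c5: i8 blt  tail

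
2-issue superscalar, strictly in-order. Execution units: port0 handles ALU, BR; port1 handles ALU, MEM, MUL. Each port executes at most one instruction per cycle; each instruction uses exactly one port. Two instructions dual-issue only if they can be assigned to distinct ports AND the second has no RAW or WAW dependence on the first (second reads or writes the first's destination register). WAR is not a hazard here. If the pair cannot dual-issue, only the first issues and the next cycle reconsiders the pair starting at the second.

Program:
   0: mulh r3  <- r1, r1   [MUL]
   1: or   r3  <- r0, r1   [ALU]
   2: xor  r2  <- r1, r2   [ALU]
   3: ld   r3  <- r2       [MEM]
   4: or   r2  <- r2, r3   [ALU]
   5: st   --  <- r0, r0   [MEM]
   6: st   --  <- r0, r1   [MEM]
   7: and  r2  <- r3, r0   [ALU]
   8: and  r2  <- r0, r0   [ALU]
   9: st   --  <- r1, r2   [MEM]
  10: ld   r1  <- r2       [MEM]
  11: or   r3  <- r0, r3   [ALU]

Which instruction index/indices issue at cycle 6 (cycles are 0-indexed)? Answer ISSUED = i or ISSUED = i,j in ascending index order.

[0] i0  mulh.MUL  -- WAW r3
[1] i1,i2  or.ALU+xor.ALU  -- dual
[2] i3  ld.MEM  -- RAW r3
[3] i4,i5  or.ALU+st.MEM  -- dual
[4] i6,i7  st.MEM+and.ALU  -- dual
[5] i8  and.ALU  -- RAW r2
[6] i9  st.MEM  -- no-port MEM/MEM
[7] i10,i11  ld.MEM+or.ALU  -- dual

ISSUED = 9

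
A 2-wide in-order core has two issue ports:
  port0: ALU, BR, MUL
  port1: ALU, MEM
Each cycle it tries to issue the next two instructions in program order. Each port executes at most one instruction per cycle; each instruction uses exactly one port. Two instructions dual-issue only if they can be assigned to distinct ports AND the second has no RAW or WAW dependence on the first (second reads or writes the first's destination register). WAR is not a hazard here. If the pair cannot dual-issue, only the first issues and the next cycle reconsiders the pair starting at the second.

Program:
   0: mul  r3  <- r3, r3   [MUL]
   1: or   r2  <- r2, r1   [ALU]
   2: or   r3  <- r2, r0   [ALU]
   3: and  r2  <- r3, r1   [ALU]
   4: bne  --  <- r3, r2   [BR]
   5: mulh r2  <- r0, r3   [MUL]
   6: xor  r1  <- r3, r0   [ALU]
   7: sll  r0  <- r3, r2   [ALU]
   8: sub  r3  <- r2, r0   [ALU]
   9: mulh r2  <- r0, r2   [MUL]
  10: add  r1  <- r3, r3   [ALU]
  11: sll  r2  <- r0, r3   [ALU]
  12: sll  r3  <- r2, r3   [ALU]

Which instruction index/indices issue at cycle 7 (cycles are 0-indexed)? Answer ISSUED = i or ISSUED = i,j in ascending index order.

#0 head=0: mul.MUL/or.ALU i0&i1 pair
#1 head=2: or.ALU i2 RAW r3
#2 head=3: and.ALU i3 RAW r2
#3 head=4: bne.BR i4 no-port BR/MUL
#4 head=5: mulh.MUL/xor.ALU i5&i6 pair
#5 head=7: sll.ALU i7 RAW r0
#6 head=8: sub.ALU/mulh.MUL i8&i9 pair
#7 head=10: add.ALU/sll.ALU i10&i11 pair
#8 head=12: sll.ALU i12 tail

ISSUED = 10,11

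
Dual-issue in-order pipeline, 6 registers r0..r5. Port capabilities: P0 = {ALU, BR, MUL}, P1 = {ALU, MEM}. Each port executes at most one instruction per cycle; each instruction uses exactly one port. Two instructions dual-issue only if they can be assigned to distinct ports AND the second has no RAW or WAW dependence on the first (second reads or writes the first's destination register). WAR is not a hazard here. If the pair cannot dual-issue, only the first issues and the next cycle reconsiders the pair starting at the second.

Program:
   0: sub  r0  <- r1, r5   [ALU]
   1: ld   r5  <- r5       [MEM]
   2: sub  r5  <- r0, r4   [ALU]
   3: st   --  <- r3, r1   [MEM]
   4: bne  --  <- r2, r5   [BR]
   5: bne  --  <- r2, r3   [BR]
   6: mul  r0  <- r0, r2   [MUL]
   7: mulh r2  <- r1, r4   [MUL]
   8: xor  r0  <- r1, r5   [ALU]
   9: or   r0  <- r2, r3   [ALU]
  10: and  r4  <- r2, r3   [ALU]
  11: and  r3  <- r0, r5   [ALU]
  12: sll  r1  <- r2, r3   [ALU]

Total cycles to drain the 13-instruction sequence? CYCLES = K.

  cy0 -> i0+i1 (sub/ld) 2-wide
  cy1 -> i2+i3 (sub/st) 2-wide
  cy2 -> i4 (bne) no-port BR/BR
  cy3 -> i5 (bne) no-port BR/MUL
  cy4 -> i6 (mul) no-port MUL/MUL
  cy5 -> i7+i8 (mulh/xor) 2-wide
  cy6 -> i9+i10 (or/and) 2-wide
  cy7 -> i11 (and) RAW r3
  cy8 -> i12 (sll) tail

CYCLES = 9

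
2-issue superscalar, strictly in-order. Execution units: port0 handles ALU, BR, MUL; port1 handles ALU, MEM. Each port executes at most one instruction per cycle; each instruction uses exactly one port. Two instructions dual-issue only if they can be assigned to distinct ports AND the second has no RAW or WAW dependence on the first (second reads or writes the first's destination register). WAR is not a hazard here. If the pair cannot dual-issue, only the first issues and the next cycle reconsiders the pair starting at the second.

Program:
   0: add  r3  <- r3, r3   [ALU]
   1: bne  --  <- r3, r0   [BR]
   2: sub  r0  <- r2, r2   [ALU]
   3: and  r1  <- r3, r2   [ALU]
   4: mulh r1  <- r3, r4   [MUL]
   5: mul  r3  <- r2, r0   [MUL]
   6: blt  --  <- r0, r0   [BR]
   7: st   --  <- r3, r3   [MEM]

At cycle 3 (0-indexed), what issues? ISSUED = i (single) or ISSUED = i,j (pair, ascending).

#0 head=0: add i0 RAW r3
#1 head=1: bne sub i1,i2 dual
#2 head=3: and i3 WAW r1
#3 head=4: mulh i4 no-port MUL/MUL
#4 head=5: mul i5 no-port MUL/BR
#5 head=6: blt st i6,i7 dual

ISSUED = 4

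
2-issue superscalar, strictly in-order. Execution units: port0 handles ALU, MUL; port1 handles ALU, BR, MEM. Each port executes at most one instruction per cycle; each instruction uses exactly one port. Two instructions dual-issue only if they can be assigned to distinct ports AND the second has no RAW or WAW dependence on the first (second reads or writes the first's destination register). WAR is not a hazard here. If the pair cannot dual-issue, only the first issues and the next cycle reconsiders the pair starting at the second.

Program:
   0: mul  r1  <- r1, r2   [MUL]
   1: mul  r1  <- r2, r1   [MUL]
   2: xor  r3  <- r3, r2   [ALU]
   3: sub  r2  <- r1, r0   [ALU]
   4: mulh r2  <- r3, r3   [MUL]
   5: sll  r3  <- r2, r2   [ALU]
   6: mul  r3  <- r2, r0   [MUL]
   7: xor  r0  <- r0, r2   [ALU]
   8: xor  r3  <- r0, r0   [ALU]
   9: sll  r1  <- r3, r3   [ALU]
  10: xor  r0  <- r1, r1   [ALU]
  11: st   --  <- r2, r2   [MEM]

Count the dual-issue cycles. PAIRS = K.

PAIRS = 3

c0: i0 mul.MUL  no-port MUL/MUL
c1: i1,i2 mul.MUL/xor.ALU  pair
c2: i3 sub.ALU  WAW r2
c3: i4 mulh.MUL  RAW r2
c4: i5 sll.ALU  WAW r3
c5: i6,i7 mul.MUL/xor.ALU  pair
c6: i8 xor.ALU  RAW r3
c7: i9 sll.ALU  RAW r1
c8: i10,i11 xor.ALU/st.MEM  pair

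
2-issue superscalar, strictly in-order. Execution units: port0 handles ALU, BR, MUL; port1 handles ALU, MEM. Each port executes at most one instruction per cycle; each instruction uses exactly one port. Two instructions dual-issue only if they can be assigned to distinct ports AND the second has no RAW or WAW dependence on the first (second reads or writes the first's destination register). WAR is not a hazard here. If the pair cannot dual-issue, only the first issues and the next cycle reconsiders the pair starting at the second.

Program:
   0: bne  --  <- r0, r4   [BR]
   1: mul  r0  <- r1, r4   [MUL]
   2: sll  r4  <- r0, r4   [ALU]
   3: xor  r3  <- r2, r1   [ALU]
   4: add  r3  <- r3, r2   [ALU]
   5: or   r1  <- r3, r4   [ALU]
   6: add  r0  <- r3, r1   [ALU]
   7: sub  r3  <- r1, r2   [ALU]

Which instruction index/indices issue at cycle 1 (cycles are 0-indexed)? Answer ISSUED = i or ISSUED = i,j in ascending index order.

ISSUED = 1

0. bne.BR @i0  | no-port BR/MUL
1. mul.MUL @i1  | RAW r0
2. sll.ALU/xor.ALU @i2,i3  | 2-wide
3. add.ALU @i4  | RAW r3
4. or.ALU @i5  | RAW r1
5. add.ALU/sub.ALU @i6,i7  | 2-wide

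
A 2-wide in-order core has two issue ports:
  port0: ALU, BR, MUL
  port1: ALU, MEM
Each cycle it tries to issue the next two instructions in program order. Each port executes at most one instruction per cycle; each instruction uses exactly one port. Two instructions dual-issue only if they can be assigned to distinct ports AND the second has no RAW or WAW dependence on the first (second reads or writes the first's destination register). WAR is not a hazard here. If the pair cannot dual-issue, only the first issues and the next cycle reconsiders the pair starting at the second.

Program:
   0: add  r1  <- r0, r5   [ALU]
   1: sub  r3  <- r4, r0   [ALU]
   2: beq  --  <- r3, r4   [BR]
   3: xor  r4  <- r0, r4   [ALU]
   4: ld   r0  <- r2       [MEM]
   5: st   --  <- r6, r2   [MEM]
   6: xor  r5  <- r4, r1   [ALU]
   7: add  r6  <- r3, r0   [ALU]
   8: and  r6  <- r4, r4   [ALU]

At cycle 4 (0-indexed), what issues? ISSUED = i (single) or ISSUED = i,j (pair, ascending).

ISSUED = 7

[0] i0,i1  add.ALU sub.ALU  -- pair
[1] i2,i3  beq.BR xor.ALU  -- pair
[2] i4  ld.MEM  -- no-port MEM/MEM
[3] i5,i6  st.MEM xor.ALU  -- pair
[4] i7  add.ALU  -- WAW r6
[5] i8  and.ALU  -- tail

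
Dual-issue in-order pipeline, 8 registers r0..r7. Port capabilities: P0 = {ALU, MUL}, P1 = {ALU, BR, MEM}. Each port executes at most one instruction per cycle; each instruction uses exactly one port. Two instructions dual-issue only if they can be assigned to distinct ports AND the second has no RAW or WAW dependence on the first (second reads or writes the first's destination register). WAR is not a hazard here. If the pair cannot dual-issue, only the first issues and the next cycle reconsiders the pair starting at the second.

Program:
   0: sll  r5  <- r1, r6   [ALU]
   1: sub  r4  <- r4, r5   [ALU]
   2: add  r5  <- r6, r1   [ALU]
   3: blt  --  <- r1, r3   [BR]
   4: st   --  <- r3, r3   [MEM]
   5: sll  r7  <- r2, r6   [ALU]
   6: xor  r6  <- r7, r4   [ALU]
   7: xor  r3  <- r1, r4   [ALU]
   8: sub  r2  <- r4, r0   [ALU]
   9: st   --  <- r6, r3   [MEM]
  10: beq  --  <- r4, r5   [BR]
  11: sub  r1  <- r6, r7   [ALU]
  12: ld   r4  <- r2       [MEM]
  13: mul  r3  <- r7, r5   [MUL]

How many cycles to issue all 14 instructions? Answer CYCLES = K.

CYCLES = 8

  cy0 -> i0 (sll.ALU) RAW r5
  cy1 -> i1&i2 (sub.ALU/add.ALU) 2-wide
  cy2 -> i3 (blt.BR) no-port BR/MEM
  cy3 -> i4&i5 (st.MEM/sll.ALU) 2-wide
  cy4 -> i6&i7 (xor.ALU/xor.ALU) 2-wide
  cy5 -> i8&i9 (sub.ALU/st.MEM) 2-wide
  cy6 -> i10&i11 (beq.BR/sub.ALU) 2-wide
  cy7 -> i12&i13 (ld.MEM/mul.MUL) 2-wide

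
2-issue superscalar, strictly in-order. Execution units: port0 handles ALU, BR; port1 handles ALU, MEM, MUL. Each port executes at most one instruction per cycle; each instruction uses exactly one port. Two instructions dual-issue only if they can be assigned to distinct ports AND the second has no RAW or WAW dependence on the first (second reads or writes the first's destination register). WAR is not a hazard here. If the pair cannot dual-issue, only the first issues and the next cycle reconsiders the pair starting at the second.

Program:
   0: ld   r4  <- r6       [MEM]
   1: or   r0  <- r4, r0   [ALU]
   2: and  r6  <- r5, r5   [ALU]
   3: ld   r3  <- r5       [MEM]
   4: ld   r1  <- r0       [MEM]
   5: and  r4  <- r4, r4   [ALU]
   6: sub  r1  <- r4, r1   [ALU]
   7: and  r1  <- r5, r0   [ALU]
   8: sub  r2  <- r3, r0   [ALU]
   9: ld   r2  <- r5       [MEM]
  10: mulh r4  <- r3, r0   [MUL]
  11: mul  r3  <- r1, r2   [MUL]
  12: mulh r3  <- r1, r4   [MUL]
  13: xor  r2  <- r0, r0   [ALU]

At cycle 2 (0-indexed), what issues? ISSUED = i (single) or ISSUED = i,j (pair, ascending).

0. ld @i0  | RAW r4
1. or;and @i1&i2  | pair
2. ld @i3  | no-port MEM/MEM
3. ld;and @i4&i5  | pair
4. sub @i6  | WAW r1
5. and;sub @i7&i8  | pair
6. ld @i9  | no-port MEM/MUL
7. mulh @i10  | no-port MUL/MUL
8. mul @i11  | no-port MUL/MUL
9. mulh;xor @i12&i13  | pair

ISSUED = 3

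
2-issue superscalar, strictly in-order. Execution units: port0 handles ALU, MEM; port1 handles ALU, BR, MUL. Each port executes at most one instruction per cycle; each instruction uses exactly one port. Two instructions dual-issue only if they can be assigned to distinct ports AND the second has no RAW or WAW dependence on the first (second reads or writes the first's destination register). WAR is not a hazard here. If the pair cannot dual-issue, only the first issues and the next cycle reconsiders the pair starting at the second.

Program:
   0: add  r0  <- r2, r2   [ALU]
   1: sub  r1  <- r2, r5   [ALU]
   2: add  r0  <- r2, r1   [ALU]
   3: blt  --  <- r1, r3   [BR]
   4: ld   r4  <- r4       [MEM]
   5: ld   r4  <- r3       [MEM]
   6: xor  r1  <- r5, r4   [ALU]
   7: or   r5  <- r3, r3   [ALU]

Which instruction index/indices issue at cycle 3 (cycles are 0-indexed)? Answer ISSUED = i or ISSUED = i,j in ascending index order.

c0: i0&i1 add.ALU/sub.ALU  pair
c1: i2&i3 add.ALU/blt.BR  pair
c2: i4 ld.MEM  no-port MEM/MEM
c3: i5 ld.MEM  RAW r4
c4: i6&i7 xor.ALU/or.ALU  pair

ISSUED = 5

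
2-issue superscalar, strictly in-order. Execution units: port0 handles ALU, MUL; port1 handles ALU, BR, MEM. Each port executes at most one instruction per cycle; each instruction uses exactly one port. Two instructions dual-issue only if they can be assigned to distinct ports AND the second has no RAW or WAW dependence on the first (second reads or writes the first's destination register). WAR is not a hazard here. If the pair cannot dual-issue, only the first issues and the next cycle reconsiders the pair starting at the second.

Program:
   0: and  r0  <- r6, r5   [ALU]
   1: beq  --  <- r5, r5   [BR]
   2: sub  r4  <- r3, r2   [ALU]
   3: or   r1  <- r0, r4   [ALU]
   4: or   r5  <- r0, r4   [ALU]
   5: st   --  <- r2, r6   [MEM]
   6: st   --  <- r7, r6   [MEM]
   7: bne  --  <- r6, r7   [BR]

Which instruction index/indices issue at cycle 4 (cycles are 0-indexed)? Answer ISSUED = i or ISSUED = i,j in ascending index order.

  cy0 -> i0/i1 (and+beq) 2-wide
  cy1 -> i2 (sub) RAW r4
  cy2 -> i3/i4 (or+or) 2-wide
  cy3 -> i5 (st) no-port MEM/MEM
  cy4 -> i6 (st) no-port MEM/BR
  cy5 -> i7 (bne) tail

ISSUED = 6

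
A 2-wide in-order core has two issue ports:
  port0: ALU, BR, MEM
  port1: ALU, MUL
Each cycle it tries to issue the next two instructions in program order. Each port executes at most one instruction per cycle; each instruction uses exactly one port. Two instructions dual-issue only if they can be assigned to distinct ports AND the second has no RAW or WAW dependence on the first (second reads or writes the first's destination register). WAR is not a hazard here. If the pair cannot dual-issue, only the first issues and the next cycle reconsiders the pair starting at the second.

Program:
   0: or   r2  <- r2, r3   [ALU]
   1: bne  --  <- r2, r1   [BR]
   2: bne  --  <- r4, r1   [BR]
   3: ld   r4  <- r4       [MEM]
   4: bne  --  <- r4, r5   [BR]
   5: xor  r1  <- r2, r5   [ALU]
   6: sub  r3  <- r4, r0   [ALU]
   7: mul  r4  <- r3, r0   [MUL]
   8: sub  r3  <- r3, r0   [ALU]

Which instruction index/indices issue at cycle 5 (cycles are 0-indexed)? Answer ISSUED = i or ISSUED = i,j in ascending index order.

0. or.ALU @i0  | RAW r2
1. bne.BR @i1  | no-port BR/BR
2. bne.BR @i2  | no-port BR/MEM
3. ld.MEM @i3  | no-port MEM/BR
4. bne.BR;xor.ALU @i4+i5  | dual
5. sub.ALU @i6  | RAW r3
6. mul.MUL;sub.ALU @i7+i8  | dual

ISSUED = 6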